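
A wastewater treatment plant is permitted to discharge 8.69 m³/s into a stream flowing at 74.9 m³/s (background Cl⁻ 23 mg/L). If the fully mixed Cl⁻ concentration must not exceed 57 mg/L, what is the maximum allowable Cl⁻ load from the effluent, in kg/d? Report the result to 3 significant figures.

263000 kg/d

Mass balance at the limit: 74.90·23.00 + 8.690·Cₑ = 83.59·57 → Cₑ = 350.0 mg/L.
Load = 8.690 m³/s × 350.0 g/m³ × 86 400 s/d = 262800 kg/d.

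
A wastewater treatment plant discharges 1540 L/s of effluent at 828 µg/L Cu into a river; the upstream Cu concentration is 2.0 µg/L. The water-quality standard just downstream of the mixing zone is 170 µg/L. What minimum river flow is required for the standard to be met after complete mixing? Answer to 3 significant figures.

6030 L/s

Set C_mix = 170: (Q·2.000 + 1540·828.0) / (Q + 1540) = 170
→ Q = 1540·(828.0 − 170)/(170 − 2.000) = 6032 L/s.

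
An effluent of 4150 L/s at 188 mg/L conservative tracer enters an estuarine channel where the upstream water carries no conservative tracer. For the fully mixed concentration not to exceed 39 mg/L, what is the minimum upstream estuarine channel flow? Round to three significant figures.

Set C_mix = 39: (Q·0 + 4150·188.0) / (Q + 4150) = 39
→ Q = 4150·(188.0 − 39)/(39 − 0) = 15860 L/s.

15900 L/s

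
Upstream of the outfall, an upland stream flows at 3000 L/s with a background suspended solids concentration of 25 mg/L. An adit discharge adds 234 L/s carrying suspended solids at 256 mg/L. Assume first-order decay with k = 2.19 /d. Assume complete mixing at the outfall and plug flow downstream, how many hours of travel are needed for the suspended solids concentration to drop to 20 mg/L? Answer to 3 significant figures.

Mixed concentration C = ΣQC/ΣQ = (3000·25.00 + 234.0·256.0) / 3234 = 134900/3234 = 41.71 mg/L.
41.71·exp(−k·t) = 20 → t = ln(41.71/20)/k = 29000 s = 8.056 h.

8.06 h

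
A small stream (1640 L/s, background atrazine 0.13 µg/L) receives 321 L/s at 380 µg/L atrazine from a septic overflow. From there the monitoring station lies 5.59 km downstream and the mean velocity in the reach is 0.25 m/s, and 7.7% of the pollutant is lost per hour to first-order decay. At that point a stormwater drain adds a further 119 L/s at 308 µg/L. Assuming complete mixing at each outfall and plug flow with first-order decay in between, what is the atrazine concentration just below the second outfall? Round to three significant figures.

53.3 µg/L

Mass balance: C = (1640·0.1300 + 321.0·380.0) / 1961 = 122200/1961 = 62.31 µg/L; combined flow 1961 L/s.
Travel time t = 5.59·1000 / 0.25 = 22360 s = 6.211 h.
7.7%/h lost → k = −ln(1 − 0.077) = 0.08013 h⁻¹.
Decay over the reach: 62.31·exp(−kt) = 62.31·0.6079 = 37.88 µg/L.
At the second outfall, C = (1961·37.88 + 119.0·308.0) / (1961 + 119.0) = 53.34 µg/L.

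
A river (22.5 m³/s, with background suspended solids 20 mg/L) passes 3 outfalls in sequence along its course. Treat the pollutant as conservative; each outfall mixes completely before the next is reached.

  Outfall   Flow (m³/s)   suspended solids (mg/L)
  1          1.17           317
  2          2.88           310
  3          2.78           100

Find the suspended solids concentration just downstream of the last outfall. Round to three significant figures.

Below outfall 1: Q → 23.67 m³/s, C = (22.50·20.00 + 1.170·317.0)/23.67 = 34.68 mg/L.
Below outfall 2: Q → 26.55 m³/s, C = (23.67·34.68 + 2.880·310.0)/26.55 = 64.55 mg/L.
Below outfall 3: Q → 29.33 m³/s, C = (26.55·64.55 + 2.780·100.0)/29.33 = 67.91 mg/L.

67.9 mg/L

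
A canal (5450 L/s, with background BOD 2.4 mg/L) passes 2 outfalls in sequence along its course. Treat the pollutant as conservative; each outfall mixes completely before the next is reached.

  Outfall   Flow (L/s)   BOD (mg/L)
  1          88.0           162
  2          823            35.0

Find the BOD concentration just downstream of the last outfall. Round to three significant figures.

8.83 mg/L

After outfall 1: Q = 5450 + 88.00 = 5538 L/s; C = (5450·2.400 + 88.00·162.0)/5538 = 4.936 mg/L.
After outfall 2: Q = 5538 + 823.0 = 6361 L/s; C = (5538·4.936 + 823.0·35.00)/6361 = 8.826 mg/L.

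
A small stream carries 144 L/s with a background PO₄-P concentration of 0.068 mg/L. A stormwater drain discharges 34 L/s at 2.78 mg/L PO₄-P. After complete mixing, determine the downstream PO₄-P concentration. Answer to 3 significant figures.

Conservation of mass: C = (144.0·0.06800 + 34.00·2.780) / 178.0 = 104.3/178.0 = 0.5860 mg/L.

0.586 mg/L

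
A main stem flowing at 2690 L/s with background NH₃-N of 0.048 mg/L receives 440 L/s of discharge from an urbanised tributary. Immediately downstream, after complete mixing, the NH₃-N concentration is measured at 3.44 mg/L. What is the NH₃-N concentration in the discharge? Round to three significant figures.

Mass balance: 2690·0.04800 + 440.0·Cₑ = 3130·3.440
→ Cₑ = (3130·3.440 − 2690·0.04800) / 440.0 = 24.18 mg/L.

24.2 mg/L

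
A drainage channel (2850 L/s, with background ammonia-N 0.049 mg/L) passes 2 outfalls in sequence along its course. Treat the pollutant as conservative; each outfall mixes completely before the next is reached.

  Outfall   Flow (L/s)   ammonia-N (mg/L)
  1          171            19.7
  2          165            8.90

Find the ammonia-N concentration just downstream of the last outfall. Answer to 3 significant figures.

Below outfall 1: Q → 3021 L/s, C = (2850·0.04900 + 171.0·19.70)/3021 = 1.161 mg/L.
Below outfall 2: Q → 3186 L/s, C = (3021·1.161 + 165.0·8.900)/3186 = 1.562 mg/L.

1.56 mg/L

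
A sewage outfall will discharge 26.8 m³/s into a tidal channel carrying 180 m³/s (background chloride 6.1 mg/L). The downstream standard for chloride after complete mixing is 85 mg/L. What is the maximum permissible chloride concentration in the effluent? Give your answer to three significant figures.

At the limit, (Qr·Cr + Qe·Cₑ)/(Qr + Qe) = 85:
Cₑ = (206.8·85 − 180.0·6.100) / 26.80 = 614.9 mg/L.

615 mg/L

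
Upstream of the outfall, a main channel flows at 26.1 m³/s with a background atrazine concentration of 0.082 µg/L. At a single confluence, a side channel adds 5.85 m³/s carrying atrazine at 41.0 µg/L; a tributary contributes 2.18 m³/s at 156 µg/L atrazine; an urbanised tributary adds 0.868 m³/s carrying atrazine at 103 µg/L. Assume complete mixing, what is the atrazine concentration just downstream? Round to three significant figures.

Flow-weighted average: C = (26.10·0.08200 + 5.850·41.00 + 2.180·156.0 + 0.8680·103.0) / 35.00 = 671.5/35.00 = 19.19 µg/L.

19.2 µg/L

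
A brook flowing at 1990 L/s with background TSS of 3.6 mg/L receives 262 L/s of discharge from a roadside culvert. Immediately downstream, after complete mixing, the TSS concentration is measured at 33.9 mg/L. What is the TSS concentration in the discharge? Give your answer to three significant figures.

Mass balance: 1990·3.600 + 262.0·Cₑ = 2252·33.90
→ Cₑ = (2252·33.90 − 1990·3.600) / 262.0 = 264.0 mg/L.

264 mg/L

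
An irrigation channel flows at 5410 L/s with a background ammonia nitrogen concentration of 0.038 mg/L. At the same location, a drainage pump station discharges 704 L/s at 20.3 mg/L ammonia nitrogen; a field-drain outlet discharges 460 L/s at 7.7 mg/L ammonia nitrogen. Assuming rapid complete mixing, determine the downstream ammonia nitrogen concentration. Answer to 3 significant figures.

2.74 mg/L

Conservation of mass: C = (5410·0.03800 + 704.0·20.30 + 460.0·7.700) / 6574 = 18040/6574 = 2.744 mg/L.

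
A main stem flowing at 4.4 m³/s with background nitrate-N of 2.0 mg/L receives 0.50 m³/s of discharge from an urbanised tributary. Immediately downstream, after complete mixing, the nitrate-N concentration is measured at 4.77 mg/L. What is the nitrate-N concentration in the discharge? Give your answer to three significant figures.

29.1 mg/L

Mass balance: 4.400·2.000 + 0.5000·Cₑ = 4.900·4.770
→ Cₑ = (4.900·4.770 − 4.400·2.000) / 0.5000 = 29.15 mg/L.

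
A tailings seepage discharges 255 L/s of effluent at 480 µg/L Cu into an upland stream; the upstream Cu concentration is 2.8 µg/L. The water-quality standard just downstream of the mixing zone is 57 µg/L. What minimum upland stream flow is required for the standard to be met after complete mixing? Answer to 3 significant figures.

1990 L/s

Set C_mix = 57: (Q·2.800 + 255.0·480.0) / (Q + 255.0) = 57
→ Q = 255.0·(480.0 − 57)/(57 − 2.800) = 1990 L/s.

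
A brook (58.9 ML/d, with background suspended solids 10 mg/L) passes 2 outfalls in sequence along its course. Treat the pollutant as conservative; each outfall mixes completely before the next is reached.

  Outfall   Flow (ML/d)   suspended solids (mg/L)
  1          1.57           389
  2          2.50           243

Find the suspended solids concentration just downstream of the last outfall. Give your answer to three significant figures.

28.7 mg/L

Below outfall 1: Q → 60.47 ML/d, C = (58.90·10.00 + 1.570·389.0)/60.47 = 19.84 mg/L.
Below outfall 2: Q → 62.97 ML/d, C = (60.47·19.84 + 2.500·243.0)/62.97 = 28.70 mg/L.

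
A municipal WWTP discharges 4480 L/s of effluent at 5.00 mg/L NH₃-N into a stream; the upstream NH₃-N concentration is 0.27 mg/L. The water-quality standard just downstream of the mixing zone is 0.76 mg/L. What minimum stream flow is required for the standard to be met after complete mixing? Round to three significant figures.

38800 L/s

Set C_mix = 0.76: (Q·0.2700 + 4480·5.000) / (Q + 4480) = 0.76
→ Q = 4480·(5.000 − 0.76)/(0.76 − 0.2700) = 38770 L/s.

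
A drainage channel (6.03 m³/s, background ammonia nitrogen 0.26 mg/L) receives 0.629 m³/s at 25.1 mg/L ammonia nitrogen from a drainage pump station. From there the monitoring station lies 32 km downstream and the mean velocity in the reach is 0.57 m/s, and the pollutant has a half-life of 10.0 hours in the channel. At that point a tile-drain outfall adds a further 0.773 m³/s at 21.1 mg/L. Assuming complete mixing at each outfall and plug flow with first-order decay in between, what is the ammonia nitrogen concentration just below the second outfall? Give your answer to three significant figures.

Mass balance: C = (6.030·0.2600 + 0.6290·25.10) / 6.659 = 17.36/6.659 = 2.606 mg/L; combined flow 6.659 m³/s.
Travel time t = 32·1000 / 0.57 = 56140 s = 15.59 h.
Half-life 10.0 h → k = ln 2 / 10.0 = 0.06931 h⁻¹ = 1.664 d⁻¹.
First-order decay: C = 2.606·exp(−k·t) = 2.606·0.3393 = 0.8843 mg/L.
At the second outfall, C = (6.659·0.8843 + 0.7730·21.10) / (6.659 + 0.7730) = 2.987 mg/L.

2.99 mg/L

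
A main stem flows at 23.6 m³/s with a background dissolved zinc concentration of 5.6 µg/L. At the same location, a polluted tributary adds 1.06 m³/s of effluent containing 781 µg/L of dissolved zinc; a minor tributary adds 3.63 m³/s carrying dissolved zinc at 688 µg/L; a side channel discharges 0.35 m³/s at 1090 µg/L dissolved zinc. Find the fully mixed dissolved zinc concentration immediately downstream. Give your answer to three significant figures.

Conservation of mass: C = (23.60·5.600 + 1.060·781.0 + 3.630·688.0 + 0.3500·1090) / 28.64 = 3839/28.64 = 134.0 µg/L.

134 µg/L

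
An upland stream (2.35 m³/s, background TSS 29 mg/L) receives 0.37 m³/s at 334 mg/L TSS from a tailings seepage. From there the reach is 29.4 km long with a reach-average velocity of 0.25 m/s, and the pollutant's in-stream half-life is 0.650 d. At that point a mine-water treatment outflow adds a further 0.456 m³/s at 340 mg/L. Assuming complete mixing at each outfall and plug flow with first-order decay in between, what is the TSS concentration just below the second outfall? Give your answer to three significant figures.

Mixed concentration C = ΣQC/ΣQ = (2.350·29.00 + 0.3700·334.0) / 2.720 = 191.7/2.720 = 70.49 mg/L; combined flow 2.720 m³/s.
Travel time t = 29.4·1000 / 0.25 = 117600 s = 32.67 h.
Half-life 0.650 d → k = ln 2 / 0.650 = 1.066 d⁻¹.
First-order decay: C = 70.49·exp(−k·t) = 70.49·0.2342 = 16.51 mg/L.
At the second outfall, C = (2.720·16.51 + 0.4560·340.0) / (2.720 + 0.4560) = 62.96 mg/L.

63.0 mg/L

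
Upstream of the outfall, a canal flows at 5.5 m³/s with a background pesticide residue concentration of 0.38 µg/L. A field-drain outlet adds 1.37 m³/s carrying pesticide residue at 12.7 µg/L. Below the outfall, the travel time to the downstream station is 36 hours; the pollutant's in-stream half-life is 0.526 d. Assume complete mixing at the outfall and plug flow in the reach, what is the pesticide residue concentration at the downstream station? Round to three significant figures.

After mixing, C = (5.500·0.3800 + 1.370·12.70) / 6.870 = 19.49/6.870 = 2.837 µg/L.
Half-life 0.526 d → k = ln 2 / 0.526 = 1.318 d⁻¹.
Decay over the reach: 2.837·exp(−kt) = 2.837·0.1385 = 0.3930 µg/L.

0.393 µg/L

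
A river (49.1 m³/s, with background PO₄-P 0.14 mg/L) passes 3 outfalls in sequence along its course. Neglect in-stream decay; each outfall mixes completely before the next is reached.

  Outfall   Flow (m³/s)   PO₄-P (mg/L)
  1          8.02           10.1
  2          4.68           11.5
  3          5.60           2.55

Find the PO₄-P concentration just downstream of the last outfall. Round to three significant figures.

2.31 mg/L

Outfall 1: combined Q = 57.12 m³/s; C = (49.10·0.1400 + 8.020·10.10)/57.12 = 1.538 mg/L.
Outfall 2: combined Q = 61.80 m³/s; C = (57.12·1.538 + 4.680·11.50)/61.80 = 2.293 mg/L.
Outfall 3: combined Q = 67.40 m³/s; C = (61.80·2.293 + 5.600·2.550)/67.40 = 2.314 mg/L.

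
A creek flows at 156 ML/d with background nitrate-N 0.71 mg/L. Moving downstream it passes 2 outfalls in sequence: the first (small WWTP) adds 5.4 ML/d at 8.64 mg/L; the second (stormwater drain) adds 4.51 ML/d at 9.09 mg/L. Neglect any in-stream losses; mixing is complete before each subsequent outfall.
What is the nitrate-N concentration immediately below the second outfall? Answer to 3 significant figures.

Below outfall 1: Q → 161.4 ML/d, C = (156.0·0.7100 + 5.400·8.640)/161.4 = 0.9753 mg/L.
Below outfall 2: Q → 165.9 ML/d, C = (161.4·0.9753 + 4.510·9.090)/165.9 = 1.196 mg/L.

1.20 mg/L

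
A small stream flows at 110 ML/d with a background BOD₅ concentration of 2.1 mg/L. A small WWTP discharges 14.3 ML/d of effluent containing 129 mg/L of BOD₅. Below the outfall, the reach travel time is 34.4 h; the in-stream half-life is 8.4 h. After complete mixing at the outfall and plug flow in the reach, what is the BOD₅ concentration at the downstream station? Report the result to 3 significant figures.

0.977 mg/L

Flow-weighted average: C = (110.0·2.100 + 14.30·129.0) / 124.3 = 2076/124.3 = 16.70 mg/L.
Half-life 8.4 h → k = ln 2 / 8.4 = 0.08252 h⁻¹ = 1.980 d⁻¹.
First-order decay: C = 16.70·exp(−k·t) = 16.70·0.05851 = 0.9770 mg/L.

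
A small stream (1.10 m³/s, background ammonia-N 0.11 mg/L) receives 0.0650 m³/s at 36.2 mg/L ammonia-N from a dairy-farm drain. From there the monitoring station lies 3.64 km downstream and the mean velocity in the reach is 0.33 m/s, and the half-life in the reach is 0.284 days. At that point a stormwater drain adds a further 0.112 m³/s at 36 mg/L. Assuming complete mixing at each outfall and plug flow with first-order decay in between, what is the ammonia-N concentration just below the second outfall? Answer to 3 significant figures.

Flow-weighted average: C = (1.100·0.1100 + 0.06500·36.20) / 1.165 = 2.474/1.165 = 2.124 mg/L; combined flow 1.165 m³/s.
Travel time t = 3.64·1000 / 0.33 = 11030 s = 3.064 h.
Half-life 0.284 d → k = ln 2 / 0.284 = 2.441 d⁻¹.
First-order decay: C = 2.124·exp(−k·t) = 2.124·0.7323 = 1.555 mg/L.
Second outfall: C = (1.165·1.555 + 0.1120·36.00)/1.277 = 4.576 mg/L.

4.58 mg/L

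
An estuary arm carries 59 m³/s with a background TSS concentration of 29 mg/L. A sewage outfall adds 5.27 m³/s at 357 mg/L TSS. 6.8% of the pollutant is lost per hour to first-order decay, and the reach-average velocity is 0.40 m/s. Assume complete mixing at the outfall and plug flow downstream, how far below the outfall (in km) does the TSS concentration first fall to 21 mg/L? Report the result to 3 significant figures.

20.0 km

Conservation of mass: C = (59.00·29.00 + 5.270·357.0) / 64.27 = 3592/64.27 = 55.90 mg/L.
6.8%/h lost → k = −ln(1 − 0.068) = 0.07042 h⁻¹.
Set 55.90·exp(−k·t) = 21 → t = ln(55.90/21)/k = 50040 s = 13.90 h.
Distance = v·t = 0.40·50040 = 20020 m = 20.02 km.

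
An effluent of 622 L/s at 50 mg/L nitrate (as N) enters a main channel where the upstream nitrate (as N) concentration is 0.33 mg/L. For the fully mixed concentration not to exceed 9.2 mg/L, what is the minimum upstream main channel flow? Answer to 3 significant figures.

Set C_mix = 9.2: (Q·0.3300 + 622.0·50.00) / (Q + 622.0) = 9.2
→ Q = 622.0·(50.00 − 9.2)/(9.2 − 0.3300) = 2861 L/s.

2860 L/s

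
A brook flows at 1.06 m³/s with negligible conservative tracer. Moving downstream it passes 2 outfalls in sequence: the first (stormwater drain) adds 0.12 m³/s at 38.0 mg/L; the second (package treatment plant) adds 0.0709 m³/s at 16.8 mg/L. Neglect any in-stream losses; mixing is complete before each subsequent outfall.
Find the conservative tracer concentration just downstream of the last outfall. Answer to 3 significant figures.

Outfall 1: combined Q = 1.180 m³/s; C = (1.060·0 + 0.1200·38.00)/1.180 = 3.864 mg/L.
Outfall 2: combined Q = 1.251 m³/s; C = (1.180·3.864 + 0.07090·16.80)/1.251 = 4.598 mg/L.

4.60 mg/L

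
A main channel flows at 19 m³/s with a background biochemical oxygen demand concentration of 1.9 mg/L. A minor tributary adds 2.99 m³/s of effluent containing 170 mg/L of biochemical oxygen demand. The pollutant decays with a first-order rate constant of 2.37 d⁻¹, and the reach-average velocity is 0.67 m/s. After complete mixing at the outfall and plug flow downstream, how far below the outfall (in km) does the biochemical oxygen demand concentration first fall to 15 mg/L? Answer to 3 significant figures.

12.2 km

After mixing, C = (19.00·1.900 + 2.990·170.0) / 21.99 = 544.4/21.99 = 24.76 mg/L.
Set 24.76·exp(−k·t) = 15 → t = ln(24.76/15)/k = 18270 s = 5.074 h.
Distance = v·t = 0.67·18270 = 12240 m = 12.24 km.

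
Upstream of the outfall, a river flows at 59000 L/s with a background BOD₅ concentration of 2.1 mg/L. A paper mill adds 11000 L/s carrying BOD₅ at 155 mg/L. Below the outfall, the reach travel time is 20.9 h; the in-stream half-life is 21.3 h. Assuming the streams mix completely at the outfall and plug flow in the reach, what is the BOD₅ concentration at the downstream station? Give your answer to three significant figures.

13.2 mg/L

Mass balance: C = (59000·2.100 + 11000·155.0) / 70000 = 1829000/70000 = 26.13 mg/L.
Half-life 21.3 h → k = ln 2 / 21.3 = 0.03254 h⁻¹ = 0.7810 d⁻¹.
First-order decay: C = 26.13·exp(−k·t) = 26.13·0.5066 = 13.23 mg/L.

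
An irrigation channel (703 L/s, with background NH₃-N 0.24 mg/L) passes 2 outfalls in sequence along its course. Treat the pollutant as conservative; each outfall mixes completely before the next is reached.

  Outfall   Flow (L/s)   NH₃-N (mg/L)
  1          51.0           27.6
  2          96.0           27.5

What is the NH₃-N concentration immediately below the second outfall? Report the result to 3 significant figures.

4.96 mg/L

Outfall 1: combined Q = 754.0 L/s; C = (703.0·0.2400 + 51.00·27.60)/754.0 = 2.091 mg/L.
Outfall 2: combined Q = 850.0 L/s; C = (754.0·2.091 + 96.00·27.50)/850.0 = 4.960 mg/L.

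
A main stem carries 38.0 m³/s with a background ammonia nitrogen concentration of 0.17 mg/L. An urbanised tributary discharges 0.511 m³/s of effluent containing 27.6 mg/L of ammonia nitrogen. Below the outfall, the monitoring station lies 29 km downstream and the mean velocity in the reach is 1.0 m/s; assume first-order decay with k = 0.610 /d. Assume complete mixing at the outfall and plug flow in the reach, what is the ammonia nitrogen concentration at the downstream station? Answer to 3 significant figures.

Mass balance: C = (38.00·0.1700 + 0.5110·27.60) / 38.51 = 20.56/38.51 = 0.5340 mg/L.
Travel time t = 29·1000 / 1.0 = 29000 s = 8.056 h.
After decay, C = 0.5340 × e^(−kt) = 0.5340 × 0.8149 = 0.4351 mg/L.

0.435 mg/L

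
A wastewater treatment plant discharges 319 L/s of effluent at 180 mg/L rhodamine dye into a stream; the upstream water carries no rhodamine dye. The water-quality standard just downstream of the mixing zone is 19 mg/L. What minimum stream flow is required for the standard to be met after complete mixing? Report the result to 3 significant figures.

Set C_mix = 19: (Q·0 + 319.0·180.0) / (Q + 319.0) = 19
→ Q = 319.0·(180.0 − 19)/(19 − 0) = 2703 L/s.

2700 L/s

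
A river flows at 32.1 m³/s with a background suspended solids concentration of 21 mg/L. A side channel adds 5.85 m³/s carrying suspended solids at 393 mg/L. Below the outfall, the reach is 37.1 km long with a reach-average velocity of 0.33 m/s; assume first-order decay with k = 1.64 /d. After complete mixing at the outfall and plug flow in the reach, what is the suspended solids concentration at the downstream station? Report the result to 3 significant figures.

Conservation of mass: C = (32.10·21.00 + 5.850·393.0) / 37.95 = 2973/37.95 = 78.34 mg/L.
Travel time t = 37.1·1000 / 0.33 = 112400 s = 31.23 h.
Applying C = C₀e^(−kt): 78.34 × 0.1184 = 9.273 mg/L.

9.27 mg/L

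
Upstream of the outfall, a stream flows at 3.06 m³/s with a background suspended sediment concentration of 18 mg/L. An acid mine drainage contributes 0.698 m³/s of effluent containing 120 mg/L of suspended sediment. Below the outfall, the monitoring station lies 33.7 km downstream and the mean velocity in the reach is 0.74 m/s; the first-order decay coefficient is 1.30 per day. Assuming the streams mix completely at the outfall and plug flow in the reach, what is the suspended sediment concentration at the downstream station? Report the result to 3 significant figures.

After mixing, C = (3.060·18.00 + 0.6980·120.0) / 3.758 = 138.8/3.758 = 36.95 mg/L.
Travel time t = 33.7·1000 / 0.74 = 45540 s = 12.65 h.
Applying C = C₀e^(−kt): 36.95 × 0.5040 = 18.62 mg/L.

18.6 mg/L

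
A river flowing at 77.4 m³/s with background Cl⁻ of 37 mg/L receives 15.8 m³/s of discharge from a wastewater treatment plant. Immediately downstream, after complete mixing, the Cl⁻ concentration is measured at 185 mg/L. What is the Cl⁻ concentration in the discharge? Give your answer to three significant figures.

Mass balance: 77.40·37.00 + 15.80·Cₑ = 93.20·185.0
→ Cₑ = (93.20·185.0 − 77.40·37.00) / 15.80 = 910.0 mg/L.

910 mg/L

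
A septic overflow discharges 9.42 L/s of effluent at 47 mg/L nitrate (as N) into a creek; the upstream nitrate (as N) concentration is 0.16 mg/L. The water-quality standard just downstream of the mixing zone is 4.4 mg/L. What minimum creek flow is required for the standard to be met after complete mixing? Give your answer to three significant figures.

94.6 L/s

Set C_mix = 4.4: (Q·0.1600 + 9.420·47.00) / (Q + 9.420) = 4.4
→ Q = 9.420·(47.00 − 4.4)/(4.4 − 0.1600) = 94.64 L/s.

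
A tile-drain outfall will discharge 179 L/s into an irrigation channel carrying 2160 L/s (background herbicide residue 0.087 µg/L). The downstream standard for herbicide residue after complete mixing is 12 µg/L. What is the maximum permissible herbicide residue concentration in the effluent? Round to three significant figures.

156 µg/L

At the limit, (Qr·Cr + Qe·Cₑ)/(Qr + Qe) = 12:
Cₑ = (2339·12 − 2160·0.08700) / 179.0 = 155.8 µg/L.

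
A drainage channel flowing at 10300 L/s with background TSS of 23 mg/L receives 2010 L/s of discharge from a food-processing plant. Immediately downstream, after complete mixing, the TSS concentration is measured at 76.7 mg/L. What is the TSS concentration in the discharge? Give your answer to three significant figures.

Mass balance: 10300·23.00 + 2010·Cₑ = 12310·76.70
→ Cₑ = (12310·76.70 − 10300·23.00) / 2010 = 351.9 mg/L.

352 mg/L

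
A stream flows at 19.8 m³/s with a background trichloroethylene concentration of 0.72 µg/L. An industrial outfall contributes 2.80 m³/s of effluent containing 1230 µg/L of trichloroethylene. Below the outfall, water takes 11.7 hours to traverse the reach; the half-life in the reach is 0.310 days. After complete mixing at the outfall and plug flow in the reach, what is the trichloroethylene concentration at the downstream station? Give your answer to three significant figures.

51.4 µg/L

Flow-weighted average: C = (19.80·0.7200 + 2.800·1230) / 22.60 = 3458/22.60 = 153.0 µg/L.
Half-life 0.310 d → k = ln 2 / 0.310 = 2.236 d⁻¹.
After decay, C = 153.0 × e^(−kt) = 153.0 × 0.3362 = 51.45 µg/L.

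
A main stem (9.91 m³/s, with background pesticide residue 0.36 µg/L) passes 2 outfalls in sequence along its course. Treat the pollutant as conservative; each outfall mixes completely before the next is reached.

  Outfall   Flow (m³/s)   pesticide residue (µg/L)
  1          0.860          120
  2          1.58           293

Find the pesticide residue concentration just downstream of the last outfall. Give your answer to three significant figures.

Below outfall 1: Q → 10.77 m³/s, C = (9.910·0.3600 + 0.8600·120.0)/10.77 = 9.913 µg/L.
Below outfall 2: Q → 12.35 m³/s, C = (10.77·9.913 + 1.580·293.0)/12.35 = 46.13 µg/L.

46.1 µg/L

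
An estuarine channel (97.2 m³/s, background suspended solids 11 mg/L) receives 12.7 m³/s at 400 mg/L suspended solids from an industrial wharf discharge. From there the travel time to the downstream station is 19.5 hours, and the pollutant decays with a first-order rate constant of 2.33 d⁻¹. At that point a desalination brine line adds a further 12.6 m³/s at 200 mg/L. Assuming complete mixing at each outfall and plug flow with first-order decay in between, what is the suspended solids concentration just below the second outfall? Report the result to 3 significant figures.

Mass balance: C = (97.20·11.00 + 12.70·400.0) / 109.9 = 6149/109.9 = 55.95 mg/L; combined flow 109.9 m³/s.
After decay, C = 55.95 × e^(−kt) = 55.95 × 0.1506 = 8.426 mg/L.
Second outfall: C = (109.9·8.426 + 12.60·200.0)/122.5 = 28.13 mg/L.

28.1 mg/L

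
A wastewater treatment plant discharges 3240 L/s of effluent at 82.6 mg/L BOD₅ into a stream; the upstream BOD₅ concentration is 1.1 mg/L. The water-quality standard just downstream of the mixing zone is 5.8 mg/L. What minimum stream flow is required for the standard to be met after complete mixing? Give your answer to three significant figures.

Set C_mix = 5.8: (Q·1.100 + 3240·82.60) / (Q + 3240) = 5.8
→ Q = 3240·(82.60 − 5.8)/(5.8 − 1.100) = 52940 L/s.

52900 L/s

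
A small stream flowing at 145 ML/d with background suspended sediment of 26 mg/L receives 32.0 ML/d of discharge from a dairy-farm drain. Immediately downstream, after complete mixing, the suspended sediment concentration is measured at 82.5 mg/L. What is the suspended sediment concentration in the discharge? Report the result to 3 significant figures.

Mass balance: 145.0·26.00 + 32.00·Cₑ = 177.0·82.50
→ Cₑ = (177.0·82.50 − 145.0·26.00) / 32.00 = 338.5 mg/L.

339 mg/L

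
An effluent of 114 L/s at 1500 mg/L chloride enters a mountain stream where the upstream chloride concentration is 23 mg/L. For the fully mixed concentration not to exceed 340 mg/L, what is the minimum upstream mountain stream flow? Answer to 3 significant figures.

Set C_mix = 340: (Q·23.00 + 114.0·1500) / (Q + 114.0) = 340
→ Q = 114.0·(1500 − 340)/(340 − 23.00) = 417.2 L/s.

417 L/s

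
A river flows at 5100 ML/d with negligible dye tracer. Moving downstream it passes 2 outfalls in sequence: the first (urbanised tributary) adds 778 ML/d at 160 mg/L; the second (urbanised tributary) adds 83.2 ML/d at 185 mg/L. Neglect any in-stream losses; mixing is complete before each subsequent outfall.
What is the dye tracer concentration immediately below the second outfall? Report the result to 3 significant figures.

23.5 mg/L

Below outfall 1: Q → 5878 ML/d, C = (5100·0 + 778.0·160.0)/5878 = 21.18 mg/L.
Below outfall 2: Q → 5961 ML/d, C = (5878·21.18 + 83.20·185.0)/5961 = 23.46 mg/L.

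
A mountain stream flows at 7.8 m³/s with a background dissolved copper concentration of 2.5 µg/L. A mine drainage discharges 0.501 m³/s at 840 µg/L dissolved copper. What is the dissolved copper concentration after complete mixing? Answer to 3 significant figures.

53.0 µg/L

After mixing, C = (7.800·2.500 + 0.5010·840.0) / 8.301 = 440.3/8.301 = 53.05 µg/L.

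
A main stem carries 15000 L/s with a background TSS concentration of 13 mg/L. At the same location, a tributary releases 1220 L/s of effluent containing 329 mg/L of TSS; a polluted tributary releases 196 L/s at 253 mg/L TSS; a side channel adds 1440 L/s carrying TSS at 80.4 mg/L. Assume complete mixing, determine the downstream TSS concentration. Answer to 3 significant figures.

Mixed concentration C = ΣQC/ΣQ = (15000·13.00 + 1220·329.0 + 196.0·253.0 + 1440·80.40) / 17860 = 761700/17860 = 42.66 mg/L.

42.7 mg/L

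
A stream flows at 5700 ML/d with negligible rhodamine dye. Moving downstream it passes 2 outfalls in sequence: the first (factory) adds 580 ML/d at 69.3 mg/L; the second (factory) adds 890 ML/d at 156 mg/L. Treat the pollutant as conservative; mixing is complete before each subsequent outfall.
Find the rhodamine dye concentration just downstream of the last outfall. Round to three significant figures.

25.0 mg/L

After outfall 1: Q = 5700 + 580.0 = 6280 ML/d; C = (5700·0 + 580.0·69.30)/6280 = 6.400 mg/L.
After outfall 2: Q = 6280 + 890.0 = 7170 ML/d; C = (6280·6.400 + 890.0·156.0)/7170 = 24.97 mg/L.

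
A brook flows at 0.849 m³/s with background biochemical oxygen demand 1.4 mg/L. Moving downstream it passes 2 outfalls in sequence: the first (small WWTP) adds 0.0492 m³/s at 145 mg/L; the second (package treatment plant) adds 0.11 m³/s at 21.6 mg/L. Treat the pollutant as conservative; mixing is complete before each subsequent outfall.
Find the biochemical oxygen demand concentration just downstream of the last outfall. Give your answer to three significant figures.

Outfall 1: combined Q = 0.8982 m³/s; C = (0.8490·1.400 + 0.04920·145.0)/0.8982 = 9.266 mg/L.
Outfall 2: combined Q = 1.008 m³/s; C = (0.8982·9.266 + 0.1100·21.60)/1.008 = 10.61 mg/L.

10.6 mg/L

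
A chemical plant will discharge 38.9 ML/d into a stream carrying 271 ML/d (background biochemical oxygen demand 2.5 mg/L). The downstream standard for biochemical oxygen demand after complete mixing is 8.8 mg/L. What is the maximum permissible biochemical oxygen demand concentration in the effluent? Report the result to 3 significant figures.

At the limit, (Qr·Cr + Qe·Cₑ)/(Qr + Qe) = 8.8:
Cₑ = (309.9·8.8 − 271.0·2.500) / 38.90 = 52.69 mg/L.

52.7 mg/L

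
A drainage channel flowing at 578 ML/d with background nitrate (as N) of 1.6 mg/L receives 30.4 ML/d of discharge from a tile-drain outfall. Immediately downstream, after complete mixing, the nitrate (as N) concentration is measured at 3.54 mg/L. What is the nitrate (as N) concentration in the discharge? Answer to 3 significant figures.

40.4 mg/L

Mass balance: 578.0·1.600 + 30.40·Cₑ = 608.4·3.540
→ Cₑ = (608.4·3.540 − 578.0·1.600) / 30.40 = 40.43 mg/L.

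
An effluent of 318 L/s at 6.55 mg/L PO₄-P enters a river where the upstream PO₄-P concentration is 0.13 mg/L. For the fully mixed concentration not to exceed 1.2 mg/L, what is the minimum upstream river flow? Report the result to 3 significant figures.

Set C_mix = 1.2: (Q·0.1300 + 318.0·6.550) / (Q + 318.0) = 1.2
→ Q = 318.0·(6.550 − 1.2)/(1.2 − 0.1300) = 1590 L/s.

1590 L/s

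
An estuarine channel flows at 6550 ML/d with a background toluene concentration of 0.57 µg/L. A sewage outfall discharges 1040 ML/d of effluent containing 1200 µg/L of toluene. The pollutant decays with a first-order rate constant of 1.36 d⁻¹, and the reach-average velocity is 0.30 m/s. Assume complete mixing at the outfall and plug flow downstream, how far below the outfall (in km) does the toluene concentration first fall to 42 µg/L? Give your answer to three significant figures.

26.1 km

Mixed concentration C = ΣQC/ΣQ = (6550·0.5700 + 1040·1200) / 7590 = 1252000/7590 = 164.9 µg/L.
Set 164.9·exp(−k·t) = 42 → t = ln(164.9/42)/k = 86890 s = 24.14 h.
Distance = v·t = 0.30·86890 = 26070 m = 26.07 km.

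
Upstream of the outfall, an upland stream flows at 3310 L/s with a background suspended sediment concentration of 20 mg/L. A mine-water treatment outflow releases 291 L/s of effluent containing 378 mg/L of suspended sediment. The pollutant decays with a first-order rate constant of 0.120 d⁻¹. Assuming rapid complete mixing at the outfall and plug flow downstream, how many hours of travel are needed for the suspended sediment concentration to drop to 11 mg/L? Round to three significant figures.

After mixing, C = (3310·20.00 + 291.0·378.0) / 3601 = 176200/3601 = 48.93 mg/L.
48.93·exp(−k·t) = 11 → t = ln(48.93/11)/k = 1075000 s = 298.5 h.

299 h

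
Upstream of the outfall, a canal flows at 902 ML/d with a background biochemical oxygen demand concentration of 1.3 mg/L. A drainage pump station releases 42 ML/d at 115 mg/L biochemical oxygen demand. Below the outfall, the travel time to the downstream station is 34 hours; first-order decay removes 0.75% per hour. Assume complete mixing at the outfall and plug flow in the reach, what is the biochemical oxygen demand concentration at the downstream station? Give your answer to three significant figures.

Mass balance: C = (902.0·1.300 + 42.00·115.0) / 944.0 = 6003/944.0 = 6.359 mg/L.
0.75%/h lost → k = −ln(1 − 0.0075) = 0.007528 h⁻¹.
Applying C = C₀e^(−kt): 6.359 × 0.7742 = 4.923 mg/L.

4.92 mg/L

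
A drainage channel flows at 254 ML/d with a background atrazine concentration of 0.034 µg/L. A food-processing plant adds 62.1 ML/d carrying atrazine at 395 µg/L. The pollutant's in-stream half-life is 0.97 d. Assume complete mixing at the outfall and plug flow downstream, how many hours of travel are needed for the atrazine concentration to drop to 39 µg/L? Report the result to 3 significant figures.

Mass balance: C = (254.0·0.03400 + 62.10·395.0) / 316.1 = 24540/316.1 = 77.63 µg/L.
Half-life 0.97 d → k = ln 2 / 0.97 = 0.7146 d⁻¹.
77.63·exp(−k·t) = 39 → t = ln(77.63/39)/k = 83230 s = 23.12 h.

23.1 h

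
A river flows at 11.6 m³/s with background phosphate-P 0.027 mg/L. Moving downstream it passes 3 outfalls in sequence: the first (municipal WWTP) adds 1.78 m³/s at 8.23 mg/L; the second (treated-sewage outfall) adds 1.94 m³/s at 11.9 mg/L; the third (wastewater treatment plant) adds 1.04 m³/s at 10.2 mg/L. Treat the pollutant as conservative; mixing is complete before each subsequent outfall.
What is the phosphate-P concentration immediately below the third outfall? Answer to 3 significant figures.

After outfall 1: Q = 11.60 + 1.780 = 13.38 m³/s; C = (11.60·0.02700 + 1.780·8.230)/13.38 = 1.118 mg/L.
After outfall 2: Q = 13.38 + 1.940 = 15.32 m³/s; C = (13.38·1.118 + 1.940·11.90)/15.32 = 2.484 mg/L.
After outfall 3: Q = 15.32 + 1.040 = 16.36 m³/s; C = (15.32·2.484 + 1.040·10.20)/16.36 = 2.974 mg/L.

2.97 mg/L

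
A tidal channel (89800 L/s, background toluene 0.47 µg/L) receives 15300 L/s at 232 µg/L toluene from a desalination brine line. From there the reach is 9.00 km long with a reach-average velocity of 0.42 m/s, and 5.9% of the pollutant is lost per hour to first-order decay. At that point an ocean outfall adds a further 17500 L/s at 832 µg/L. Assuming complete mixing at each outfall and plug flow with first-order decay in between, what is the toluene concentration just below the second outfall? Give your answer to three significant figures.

139 µg/L

After mixing, C = (89800·0.4700 + 15300·232.0) / 105100 = 3592000/105100 = 34.18 µg/L; combined flow 105100 L/s.
Travel time t = 9.00·1000 / 0.42 = 21430 s = 5.952 h.
5.9%/h lost → k = −ln(1 − 0.059) = 0.06081 h⁻¹.
Decay over the reach: 34.18·exp(−kt) = 34.18·0.6963 = 23.80 µg/L.
Second outfall: C = (105100·23.80 + 17500·832.0)/122600 = 139.2 µg/L.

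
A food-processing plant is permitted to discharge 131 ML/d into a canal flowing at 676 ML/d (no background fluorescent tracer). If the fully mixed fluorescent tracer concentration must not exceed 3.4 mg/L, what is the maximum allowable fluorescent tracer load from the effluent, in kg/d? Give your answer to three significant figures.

2740 kg/d

Mass balance at the limit: 676.0·0 + 131.0·Cₑ = 807.0·3.4 → Cₑ = 20.95 mg/L.
131.0 ML/d = 1.516 m³/s. Load = 1.516 m³/s × 20.95 g/m³ × 86 400 s/d = 2744 kg/d.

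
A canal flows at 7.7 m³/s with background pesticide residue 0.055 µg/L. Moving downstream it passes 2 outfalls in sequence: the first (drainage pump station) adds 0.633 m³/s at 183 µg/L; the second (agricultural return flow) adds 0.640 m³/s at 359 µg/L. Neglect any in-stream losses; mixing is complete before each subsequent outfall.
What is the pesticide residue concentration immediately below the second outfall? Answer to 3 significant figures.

38.6 µg/L

Outfall 1: combined Q = 8.333 m³/s; C = (7.700·0.05500 + 0.6330·183.0)/8.333 = 13.95 µg/L.
Outfall 2: combined Q = 8.973 m³/s; C = (8.333·13.95 + 0.6400·359.0)/8.973 = 38.56 µg/L.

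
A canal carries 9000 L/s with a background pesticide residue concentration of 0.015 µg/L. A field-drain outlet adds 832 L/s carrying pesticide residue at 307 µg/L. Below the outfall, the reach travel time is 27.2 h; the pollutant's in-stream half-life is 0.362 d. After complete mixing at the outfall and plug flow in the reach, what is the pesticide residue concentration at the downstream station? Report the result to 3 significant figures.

After mixing, C = (9000·0.01500 + 832.0·307.0) / 9832 = 255600/9832 = 25.99 µg/L.
Half-life 0.362 d → k = ln 2 / 0.362 = 1.915 d⁻¹.
After decay, C = 25.99 × e^(−kt) = 25.99 × 0.1142 = 2.968 µg/L.

2.97 µg/L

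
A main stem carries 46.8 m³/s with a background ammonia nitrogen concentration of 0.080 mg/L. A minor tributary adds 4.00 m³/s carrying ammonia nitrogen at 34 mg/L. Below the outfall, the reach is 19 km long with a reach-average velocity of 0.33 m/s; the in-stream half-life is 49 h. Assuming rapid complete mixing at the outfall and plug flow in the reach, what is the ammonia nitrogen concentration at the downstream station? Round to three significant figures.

2.19 mg/L

Conservation of mass: C = (46.80·0.08000 + 4.000·34.00) / 50.80 = 139.7/50.80 = 2.751 mg/L.
Travel time t = 19·1000 / 0.33 = 57580 s = 15.99 h.
Half-life 49 h → k = ln 2 / 49 = 0.01415 h⁻¹ = 0.3395 d⁻¹.
Decay over the reach: 2.751·exp(−kt) = 2.751·0.7975 = 2.194 mg/L.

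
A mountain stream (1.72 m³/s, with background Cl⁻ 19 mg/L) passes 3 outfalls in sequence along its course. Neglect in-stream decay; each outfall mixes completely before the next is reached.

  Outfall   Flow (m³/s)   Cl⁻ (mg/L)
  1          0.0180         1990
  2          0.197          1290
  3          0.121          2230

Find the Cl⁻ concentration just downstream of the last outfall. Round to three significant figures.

288 mg/L

Outfall 1: combined Q = 1.738 m³/s; C = (1.720·19.00 + 0.01800·1990)/1.738 = 39.41 mg/L.
Outfall 2: combined Q = 1.935 m³/s; C = (1.738·39.41 + 0.1970·1290)/1.935 = 166.7 mg/L.
Outfall 3: combined Q = 2.056 m³/s; C = (1.935·166.7 + 0.1210·2230)/2.056 = 288.2 mg/L.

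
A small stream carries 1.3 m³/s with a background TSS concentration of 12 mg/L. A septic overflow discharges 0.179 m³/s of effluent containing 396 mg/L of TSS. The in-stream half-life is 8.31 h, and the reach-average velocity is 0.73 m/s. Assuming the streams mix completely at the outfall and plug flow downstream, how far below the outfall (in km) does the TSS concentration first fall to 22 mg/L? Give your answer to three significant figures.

30.8 km

Mixed concentration C = ΣQC/ΣQ = (1.300·12.00 + 0.1790·396.0) / 1.479 = 86.48/1.479 = 58.47 mg/L.
Half-life 8.31 h → k = ln 2 / 8.31 = 0.08341 h⁻¹ = 2.002 d⁻¹.
Set 58.47·exp(−k·t) = 22 → t = ln(58.47/22)/k = 42190 s = 11.72 h.
Distance = v·t = 0.73·42190 = 30800 m = 30.80 km.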